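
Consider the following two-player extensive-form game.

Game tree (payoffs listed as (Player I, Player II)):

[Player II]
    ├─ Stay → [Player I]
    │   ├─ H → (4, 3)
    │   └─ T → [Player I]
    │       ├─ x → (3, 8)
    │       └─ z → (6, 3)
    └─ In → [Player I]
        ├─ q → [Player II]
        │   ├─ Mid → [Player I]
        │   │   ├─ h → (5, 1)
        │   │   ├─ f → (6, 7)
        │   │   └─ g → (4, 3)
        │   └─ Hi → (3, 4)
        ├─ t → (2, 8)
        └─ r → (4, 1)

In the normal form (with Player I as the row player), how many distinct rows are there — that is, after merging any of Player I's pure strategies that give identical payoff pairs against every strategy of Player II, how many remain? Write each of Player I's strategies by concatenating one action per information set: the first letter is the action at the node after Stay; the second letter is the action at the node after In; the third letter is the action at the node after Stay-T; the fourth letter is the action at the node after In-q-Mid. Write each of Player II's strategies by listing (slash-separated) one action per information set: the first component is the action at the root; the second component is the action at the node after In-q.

15

Player I has 36 pure strategies: Hqxh, Hqxf, Hqxg, Hqzh, Hqzf, Hqzg, Htxh, Htxf, Htxg, Htzh, Htzf, Htzg, Hrxh, Hrxf, Hrxg, Hrzh, Hrzf, Hrzg, Tqxh, Tqxf, Tqxg, Tqzh, Tqzf, Tqzg, Ttxh, Ttxf, Ttxg, Ttzh, Ttzf, Ttzg, Trxh, Trxf, Trxg, Trzh, Trzf, Trzg. Columns: Stay/Mid, Stay/Hi, In/Mid, In/Hi.
{Hqxh, Hqzh} → row (4,3) (4,3) (5,1) (3,4)
{Hqxf, Hqzf} → row (4,3) (4,3) (6,7) (3,4)
{Hqxg, Hqzg} → row (4,3) (4,3) (4,3) (3,4)
{Htxh, Htxf, Htxg, Htzh, Htzf, Htzg} → row (4,3) (4,3) (2,8) (2,8)
{Hrxh, Hrxf, Hrxg, Hrzh, Hrzf, Hrzg} → row (4,3) (4,3) (4,1) (4,1)
{Tqxh} → row (3,8) (3,8) (5,1) (3,4)
{Tqxf} → row (3,8) (3,8) (6,7) (3,4)
{Tqxg} → row (3,8) (3,8) (4,3) (3,4)
{Tqzh} → row (6,3) (6,3) (5,1) (3,4)
{Tqzf} → row (6,3) (6,3) (6,7) (3,4)
{Tqzg} → row (6,3) (6,3) (4,3) (3,4)
{Ttxh, Ttxf, Ttxg} → row (3,8) (3,8) (2,8) (2,8)
{Ttzh, Ttzf, Ttzg} → row (6,3) (6,3) (2,8) (2,8)
{Trxh, Trxf, Trxg} → row (3,8) (3,8) (4,1) (4,1)
{Trzh, Trzf, Trzg} → row (6,3) (6,3) (4,1) (4,1)
That's 15 distinct rows out of 36 strategies.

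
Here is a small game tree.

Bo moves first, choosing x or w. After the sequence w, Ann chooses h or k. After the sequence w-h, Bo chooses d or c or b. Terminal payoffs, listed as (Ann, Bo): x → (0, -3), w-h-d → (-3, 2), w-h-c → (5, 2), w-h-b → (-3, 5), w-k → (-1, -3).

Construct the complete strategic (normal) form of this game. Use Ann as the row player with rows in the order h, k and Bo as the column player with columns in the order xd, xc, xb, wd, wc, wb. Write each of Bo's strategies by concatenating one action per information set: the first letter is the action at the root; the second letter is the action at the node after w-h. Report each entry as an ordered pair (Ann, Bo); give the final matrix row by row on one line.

           xd       xc       xb       wd       wc       wb
   h   (0,-3)   (0,-3)   (0,-3)   (-3,2)    (5,2)   (-3,5)
   k   (0,-3)   (0,-3)   (0,-3)  (-1,-3)  (-1,-3)  (-1,-3)

h: (0,-3) (0,-3) (0,-3) (-3,2) (5,2) (-3,5) | k: (0,-3) (0,-3) (0,-3) (-1,-3) (-1,-3) (-1,-3)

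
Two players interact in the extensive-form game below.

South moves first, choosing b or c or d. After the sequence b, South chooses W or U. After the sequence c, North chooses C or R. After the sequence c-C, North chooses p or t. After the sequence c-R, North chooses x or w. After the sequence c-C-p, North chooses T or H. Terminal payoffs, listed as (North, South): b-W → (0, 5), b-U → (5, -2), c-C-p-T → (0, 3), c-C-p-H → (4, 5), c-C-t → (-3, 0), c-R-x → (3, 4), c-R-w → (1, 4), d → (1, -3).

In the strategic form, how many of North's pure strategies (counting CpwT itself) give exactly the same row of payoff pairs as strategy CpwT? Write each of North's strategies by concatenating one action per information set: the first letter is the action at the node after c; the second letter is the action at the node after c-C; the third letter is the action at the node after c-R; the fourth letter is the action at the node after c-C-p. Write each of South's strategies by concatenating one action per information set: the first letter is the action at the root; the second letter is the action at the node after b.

2

Row for CpwT (columns bW, bU, cW, cU, dW, dU): (0,5) (5,-2) (0,3) (0,3) (1,-3) (1,-3).
Under CpwT, North's choice at the node after c-R can never be reached regardless of what South does, so varying those choices leaves every outcome unchanged.
Holding the reachable choices fixed and varying the unreachable one freely already gives 2 equivalent strategies.
No other strategy reproduces this row, so those 2 are the full class: CpxT, CpwT.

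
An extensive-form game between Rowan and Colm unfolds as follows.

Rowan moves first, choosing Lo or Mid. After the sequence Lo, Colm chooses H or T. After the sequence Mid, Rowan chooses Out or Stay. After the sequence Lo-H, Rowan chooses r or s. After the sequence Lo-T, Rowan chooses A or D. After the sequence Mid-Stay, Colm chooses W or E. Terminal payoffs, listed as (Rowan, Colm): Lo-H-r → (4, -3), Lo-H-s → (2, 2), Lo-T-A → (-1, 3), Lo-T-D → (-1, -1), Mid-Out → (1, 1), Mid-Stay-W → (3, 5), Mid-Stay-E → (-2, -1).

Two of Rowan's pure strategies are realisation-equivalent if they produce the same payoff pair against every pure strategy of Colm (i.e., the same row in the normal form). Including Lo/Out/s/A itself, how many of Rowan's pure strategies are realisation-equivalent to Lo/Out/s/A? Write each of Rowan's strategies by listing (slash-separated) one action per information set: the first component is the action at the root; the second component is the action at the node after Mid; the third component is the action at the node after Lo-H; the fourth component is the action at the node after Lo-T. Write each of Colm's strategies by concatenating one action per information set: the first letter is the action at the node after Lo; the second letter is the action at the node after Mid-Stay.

2

Row for Lo/Out/s/A (columns HW, HE, TW, TE): (2,2) (2,2) (-1,3) (-1,3).
Under Lo/Out/s/A, Rowan's choice at the node after Mid can never be reached regardless of what Colm does, so varying those choices leaves every outcome unchanged.
Holding the reachable choices fixed and varying the unreachable one freely already gives 2 equivalent strategies.
No other strategy reproduces this row, so those 2 are the full class: Lo/Out/s/A, Lo/Stay/s/A.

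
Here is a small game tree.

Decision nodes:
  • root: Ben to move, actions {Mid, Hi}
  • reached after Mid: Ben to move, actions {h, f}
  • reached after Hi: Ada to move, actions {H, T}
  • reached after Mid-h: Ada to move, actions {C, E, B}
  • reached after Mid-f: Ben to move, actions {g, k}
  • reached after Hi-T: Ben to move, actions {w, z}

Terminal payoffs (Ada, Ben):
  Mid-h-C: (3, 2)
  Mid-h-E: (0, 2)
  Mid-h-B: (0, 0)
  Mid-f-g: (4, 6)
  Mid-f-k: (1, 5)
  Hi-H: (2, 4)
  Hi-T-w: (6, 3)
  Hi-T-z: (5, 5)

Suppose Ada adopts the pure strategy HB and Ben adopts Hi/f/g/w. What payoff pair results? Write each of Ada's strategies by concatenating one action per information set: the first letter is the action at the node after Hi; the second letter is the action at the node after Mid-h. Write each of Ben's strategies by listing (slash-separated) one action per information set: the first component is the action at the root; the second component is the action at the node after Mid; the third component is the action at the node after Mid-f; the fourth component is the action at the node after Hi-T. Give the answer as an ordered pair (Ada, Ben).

Trace the play path from the root:
  Ben plays Hi
  Ada plays H at [Hi]
→ terminal payoff (2, 4).
(Ada's choice at the node after Mid-h is never reached on this path, so it doesn't affect the outcome.)

(2, 4)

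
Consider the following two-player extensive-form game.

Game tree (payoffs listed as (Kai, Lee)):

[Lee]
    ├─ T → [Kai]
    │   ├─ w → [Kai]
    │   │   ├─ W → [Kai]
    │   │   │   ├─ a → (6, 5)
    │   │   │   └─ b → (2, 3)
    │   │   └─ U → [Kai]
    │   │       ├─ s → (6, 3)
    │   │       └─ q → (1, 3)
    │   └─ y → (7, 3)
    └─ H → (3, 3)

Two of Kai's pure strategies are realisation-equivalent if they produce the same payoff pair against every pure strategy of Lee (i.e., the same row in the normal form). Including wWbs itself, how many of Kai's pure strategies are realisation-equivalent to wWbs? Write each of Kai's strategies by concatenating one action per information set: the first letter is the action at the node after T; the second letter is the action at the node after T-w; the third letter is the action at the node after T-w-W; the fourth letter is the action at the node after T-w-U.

Row for wWbs (columns T, H): (2,3) (3,3).
Under wWbs, Kai's choice at the node after T-w-U can never be reached regardless of what Lee does, so varying those choices leaves every outcome unchanged.
Holding the reachable choices fixed and varying the unreachable one freely already gives 2 equivalent strategies.
No other strategy reproduces this row, so those 2 are the full class: wWbs, wWbq.

2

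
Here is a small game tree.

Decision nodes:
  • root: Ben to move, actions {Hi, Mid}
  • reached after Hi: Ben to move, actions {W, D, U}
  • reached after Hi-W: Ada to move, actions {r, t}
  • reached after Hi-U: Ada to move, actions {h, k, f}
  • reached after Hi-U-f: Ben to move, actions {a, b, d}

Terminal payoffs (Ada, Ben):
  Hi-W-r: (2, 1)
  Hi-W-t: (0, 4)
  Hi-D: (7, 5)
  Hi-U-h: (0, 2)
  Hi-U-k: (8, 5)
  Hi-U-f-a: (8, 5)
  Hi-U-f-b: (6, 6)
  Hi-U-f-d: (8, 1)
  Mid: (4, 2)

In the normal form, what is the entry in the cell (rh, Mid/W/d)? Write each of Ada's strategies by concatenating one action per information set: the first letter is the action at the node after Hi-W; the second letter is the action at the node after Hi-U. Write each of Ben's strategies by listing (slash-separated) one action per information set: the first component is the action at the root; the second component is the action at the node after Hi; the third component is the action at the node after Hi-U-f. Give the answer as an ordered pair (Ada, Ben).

Trace the play path from the root:
  Ben plays Mid
→ terminal payoff (4, 2).
(Ada's choice at the node after Hi-W is never reached on this path, so it doesn't affect the outcome.)

(4, 2)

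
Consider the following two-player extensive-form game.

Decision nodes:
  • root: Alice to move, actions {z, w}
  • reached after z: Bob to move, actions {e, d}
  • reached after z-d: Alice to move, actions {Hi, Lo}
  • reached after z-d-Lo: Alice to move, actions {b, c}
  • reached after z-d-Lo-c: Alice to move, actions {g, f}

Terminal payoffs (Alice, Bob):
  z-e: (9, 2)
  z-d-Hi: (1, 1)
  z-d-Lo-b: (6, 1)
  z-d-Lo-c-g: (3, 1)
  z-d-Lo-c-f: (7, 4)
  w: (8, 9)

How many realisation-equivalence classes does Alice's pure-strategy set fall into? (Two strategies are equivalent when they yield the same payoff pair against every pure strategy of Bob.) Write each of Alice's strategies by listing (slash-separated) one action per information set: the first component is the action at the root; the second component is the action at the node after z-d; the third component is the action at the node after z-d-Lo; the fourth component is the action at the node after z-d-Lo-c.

5

Alice has 16 pure strategies: z/Hi/b/g, z/Hi/b/f, z/Hi/c/g, z/Hi/c/f, z/Lo/b/g, z/Lo/b/f, z/Lo/c/g, z/Lo/c/f, w/Hi/b/g, w/Hi/b/f, w/Hi/c/g, w/Hi/c/f, w/Lo/b/g, w/Lo/b/f, w/Lo/c/g, w/Lo/c/f. Columns: e, d.
{z/Hi/b/g, z/Hi/b/f, z/Hi/c/g, z/Hi/c/f} → row (9,2) (1,1)
{z/Lo/b/g, z/Lo/b/f} → row (9,2) (6,1)
{z/Lo/c/g} → row (9,2) (3,1)
{z/Lo/c/f} → row (9,2) (7,4)
{w/Hi/b/g, w/Hi/b/f, w/Hi/c/g, w/Hi/c/f, w/Lo/b/g, w/Lo/b/f, w/Lo/c/g, w/Lo/c/f} → row (8,9) (8,9)
That's 5 distinct rows out of 16 strategies.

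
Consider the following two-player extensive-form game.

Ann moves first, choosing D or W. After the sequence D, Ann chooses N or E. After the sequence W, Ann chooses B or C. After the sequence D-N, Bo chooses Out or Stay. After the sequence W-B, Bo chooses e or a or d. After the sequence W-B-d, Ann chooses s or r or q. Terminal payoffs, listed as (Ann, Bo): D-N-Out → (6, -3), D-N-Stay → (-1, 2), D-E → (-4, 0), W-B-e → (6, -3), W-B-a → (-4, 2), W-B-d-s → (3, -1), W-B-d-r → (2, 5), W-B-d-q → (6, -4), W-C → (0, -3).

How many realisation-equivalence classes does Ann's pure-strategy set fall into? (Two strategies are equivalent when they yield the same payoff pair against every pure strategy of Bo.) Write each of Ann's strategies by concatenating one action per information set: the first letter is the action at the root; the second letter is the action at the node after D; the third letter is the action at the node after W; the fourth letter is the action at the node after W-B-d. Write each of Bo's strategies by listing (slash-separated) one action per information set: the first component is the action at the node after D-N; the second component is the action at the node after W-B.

Ann has 24 pure strategies: DNBs, DNBr, DNBq, DNCs, DNCr, DNCq, DEBs, DEBr, DEBq, DECs, DECr, DECq, WNBs, WNBr, WNBq, WNCs, WNCr, WNCq, WEBs, WEBr, WEBq, WECs, WECr, WECq. Columns: Out/e, Out/a, Out/d, Stay/e, Stay/a, Stay/d.
{DNBs, DNBr, DNBq, DNCs, DNCr, DNCq} → row (6,-3) (6,-3) (6,-3) (-1,2) (-1,2) (-1,2)
{DEBs, DEBr, DEBq, DECs, DECr, DECq} → row (-4,0) (-4,0) (-4,0) (-4,0) (-4,0) (-4,0)
{WNBs, WEBs} → row (6,-3) (-4,2) (3,-1) (6,-3) (-4,2) (3,-1)
{WNBr, WEBr} → row (6,-3) (-4,2) (2,5) (6,-3) (-4,2) (2,5)
{WNBq, WEBq} → row (6,-3) (-4,2) (6,-4) (6,-3) (-4,2) (6,-4)
{WNCs, WNCr, WNCq, WECs, WECr, WECq} → row (0,-3) (0,-3) (0,-3) (0,-3) (0,-3) (0,-3)
That's 6 distinct rows out of 24 strategies.

6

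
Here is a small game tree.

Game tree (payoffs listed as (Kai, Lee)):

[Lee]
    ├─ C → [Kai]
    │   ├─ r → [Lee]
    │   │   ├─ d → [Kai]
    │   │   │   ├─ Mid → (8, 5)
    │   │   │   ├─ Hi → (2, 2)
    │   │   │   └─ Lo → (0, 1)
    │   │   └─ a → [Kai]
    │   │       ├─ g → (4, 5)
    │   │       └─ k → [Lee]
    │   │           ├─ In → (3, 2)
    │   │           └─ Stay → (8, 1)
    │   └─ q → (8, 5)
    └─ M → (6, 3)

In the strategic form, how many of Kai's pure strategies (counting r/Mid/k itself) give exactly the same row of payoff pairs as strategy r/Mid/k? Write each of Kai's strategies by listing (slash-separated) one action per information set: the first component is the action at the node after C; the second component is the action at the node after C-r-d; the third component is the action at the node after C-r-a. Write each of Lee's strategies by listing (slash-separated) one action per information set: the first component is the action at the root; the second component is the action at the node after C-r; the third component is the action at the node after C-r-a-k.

Row for r/Mid/k (columns C/d/In, C/d/Stay, C/a/In, C/a/Stay, M/d/In, M/d/Stay, M/a/In, M/a/Stay): (8,5) (8,5) (3,2) (8,1) (6,3) (6,3) (6,3) (6,3).
Every one of Kai's information sets is on the play path for some reply by Lee when Kai follows r/Mid/k.
Changing the action at any of them therefore changes at least one column, so only r/Mid/k itself gives this row.

1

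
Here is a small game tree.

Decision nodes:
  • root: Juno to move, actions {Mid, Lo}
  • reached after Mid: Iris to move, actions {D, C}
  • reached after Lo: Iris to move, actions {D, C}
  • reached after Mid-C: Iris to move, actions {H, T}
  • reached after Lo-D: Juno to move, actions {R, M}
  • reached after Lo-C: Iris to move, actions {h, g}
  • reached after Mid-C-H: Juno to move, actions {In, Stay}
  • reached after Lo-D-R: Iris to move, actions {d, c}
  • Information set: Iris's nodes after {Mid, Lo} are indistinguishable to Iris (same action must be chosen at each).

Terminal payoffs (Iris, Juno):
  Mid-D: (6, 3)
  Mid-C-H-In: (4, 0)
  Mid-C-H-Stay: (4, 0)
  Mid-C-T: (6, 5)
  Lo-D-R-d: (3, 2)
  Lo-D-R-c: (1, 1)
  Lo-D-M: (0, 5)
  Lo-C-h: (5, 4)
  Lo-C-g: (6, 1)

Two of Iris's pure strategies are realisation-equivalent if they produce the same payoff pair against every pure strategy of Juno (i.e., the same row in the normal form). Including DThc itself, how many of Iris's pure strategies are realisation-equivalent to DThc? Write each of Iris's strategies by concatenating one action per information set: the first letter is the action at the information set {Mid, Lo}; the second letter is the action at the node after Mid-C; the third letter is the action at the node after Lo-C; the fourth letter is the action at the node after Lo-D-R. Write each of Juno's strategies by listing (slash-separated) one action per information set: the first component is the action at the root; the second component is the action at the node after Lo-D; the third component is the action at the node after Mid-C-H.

Row for DThc (columns Mid/R/In, Mid/R/Stay, Mid/M/In, Mid/M/Stay, Lo/R/In, Lo/R/Stay, Lo/M/In, Lo/M/Stay): (6,3) (6,3) (6,3) (6,3) (1,1) (1,1) (0,5) (0,5).
Under DThc, Iris's choice at the node after Mid-C and at the node after Lo-C can never be reached regardless of what Juno does, so varying those choices leaves every outcome unchanged.
Holding the reachable choices fixed and varying the unreachable ones freely already gives 2 × 2 = 4 equivalent strategies.
No other strategy reproduces this row, so those 4 are the full class: DHhc, DHgc, DThc, DTgc.

4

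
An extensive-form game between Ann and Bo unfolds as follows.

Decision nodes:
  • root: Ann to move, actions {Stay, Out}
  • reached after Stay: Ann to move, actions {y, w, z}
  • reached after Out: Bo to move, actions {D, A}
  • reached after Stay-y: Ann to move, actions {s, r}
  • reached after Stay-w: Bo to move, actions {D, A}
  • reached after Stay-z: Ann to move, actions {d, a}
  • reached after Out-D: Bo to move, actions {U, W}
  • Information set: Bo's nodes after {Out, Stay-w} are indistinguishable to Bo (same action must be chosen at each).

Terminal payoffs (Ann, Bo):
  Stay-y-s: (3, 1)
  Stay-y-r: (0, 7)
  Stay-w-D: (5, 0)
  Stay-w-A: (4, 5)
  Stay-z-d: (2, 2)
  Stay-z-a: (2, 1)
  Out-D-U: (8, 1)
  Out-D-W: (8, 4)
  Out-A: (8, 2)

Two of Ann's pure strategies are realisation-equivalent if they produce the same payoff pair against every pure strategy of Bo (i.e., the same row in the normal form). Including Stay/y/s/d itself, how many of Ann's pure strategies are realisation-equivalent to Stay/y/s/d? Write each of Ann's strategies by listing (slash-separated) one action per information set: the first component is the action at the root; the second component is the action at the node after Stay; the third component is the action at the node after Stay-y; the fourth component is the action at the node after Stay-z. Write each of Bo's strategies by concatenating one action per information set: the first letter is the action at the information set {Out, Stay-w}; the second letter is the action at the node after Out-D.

2

Row for Stay/y/s/d (columns DU, DW, AU, AW): (3,1) (3,1) (3,1) (3,1).
Under Stay/y/s/d, Ann's choice at the node after Stay-z can never be reached regardless of what Bo does, so varying those choices leaves every outcome unchanged.
Holding the reachable choices fixed and varying the unreachable one freely already gives 2 equivalent strategies.
No other strategy reproduces this row, so those 2 are the full class: Stay/y/s/d, Stay/y/s/a.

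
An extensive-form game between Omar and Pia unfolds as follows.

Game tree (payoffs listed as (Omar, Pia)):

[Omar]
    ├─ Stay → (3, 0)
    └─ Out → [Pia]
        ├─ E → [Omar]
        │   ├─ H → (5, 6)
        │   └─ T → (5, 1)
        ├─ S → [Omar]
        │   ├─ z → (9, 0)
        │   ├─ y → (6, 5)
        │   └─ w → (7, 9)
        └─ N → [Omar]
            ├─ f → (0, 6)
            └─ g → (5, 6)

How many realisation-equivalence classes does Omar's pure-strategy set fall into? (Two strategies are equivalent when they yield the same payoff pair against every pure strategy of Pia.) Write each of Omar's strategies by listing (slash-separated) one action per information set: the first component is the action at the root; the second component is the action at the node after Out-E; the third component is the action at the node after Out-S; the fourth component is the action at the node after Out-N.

13

Omar has 24 pure strategies: Stay/H/z/f, Stay/H/z/g, Stay/H/y/f, Stay/H/y/g, Stay/H/w/f, Stay/H/w/g, Stay/T/z/f, Stay/T/z/g, Stay/T/y/f, Stay/T/y/g, Stay/T/w/f, Stay/T/w/g, Out/H/z/f, Out/H/z/g, Out/H/y/f, Out/H/y/g, Out/H/w/f, Out/H/w/g, Out/T/z/f, Out/T/z/g, Out/T/y/f, Out/T/y/g, Out/T/w/f, Out/T/w/g. Columns: E, S, N.
{Stay/H/z/f, Stay/H/z/g, Stay/H/y/f, Stay/H/y/g, Stay/H/w/f, Stay/H/w/g, Stay/T/z/f, Stay/T/z/g, Stay/T/y/f, Stay/T/y/g, Stay/T/w/f, Stay/T/w/g} → row (3,0) (3,0) (3,0)
{Out/H/z/f} → row (5,6) (9,0) (0,6)
{Out/H/z/g} → row (5,6) (9,0) (5,6)
{Out/H/y/f} → row (5,6) (6,5) (0,6)
{Out/H/y/g} → row (5,6) (6,5) (5,6)
{Out/H/w/f} → row (5,6) (7,9) (0,6)
{Out/H/w/g} → row (5,6) (7,9) (5,6)
{Out/T/z/f} → row (5,1) (9,0) (0,6)
{Out/T/z/g} → row (5,1) (9,0) (5,6)
{Out/T/y/f} → row (5,1) (6,5) (0,6)
{Out/T/y/g} → row (5,1) (6,5) (5,6)
{Out/T/w/f} → row (5,1) (7,9) (0,6)
{Out/T/w/g} → row (5,1) (7,9) (5,6)
That's 13 distinct rows out of 24 strategies.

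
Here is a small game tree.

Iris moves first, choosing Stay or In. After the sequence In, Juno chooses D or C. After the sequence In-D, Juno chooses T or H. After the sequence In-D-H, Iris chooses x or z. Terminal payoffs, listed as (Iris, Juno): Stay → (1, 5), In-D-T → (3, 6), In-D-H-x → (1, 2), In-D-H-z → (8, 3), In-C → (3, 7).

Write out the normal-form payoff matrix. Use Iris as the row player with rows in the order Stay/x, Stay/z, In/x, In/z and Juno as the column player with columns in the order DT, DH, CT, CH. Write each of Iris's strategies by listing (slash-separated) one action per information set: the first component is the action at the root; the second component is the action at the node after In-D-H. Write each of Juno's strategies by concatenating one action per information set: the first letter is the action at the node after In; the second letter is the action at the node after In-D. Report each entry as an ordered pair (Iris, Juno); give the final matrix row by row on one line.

             DT       DH       CT       CH
Stay/x    (1,5)    (1,5)    (1,5)    (1,5)
Stay/z    (1,5)    (1,5)    (1,5)    (1,5)
  In/x    (3,6)    (1,2)    (3,7)    (3,7)
  In/z    (3,6)    (8,3)    (3,7)    (3,7)

Stay/x: (1,5) (1,5) (1,5) (1,5) | Stay/z: (1,5) (1,5) (1,5) (1,5) | In/x: (3,6) (1,2) (3,7) (3,7) | In/z: (3,6) (8,3) (3,7) (3,7)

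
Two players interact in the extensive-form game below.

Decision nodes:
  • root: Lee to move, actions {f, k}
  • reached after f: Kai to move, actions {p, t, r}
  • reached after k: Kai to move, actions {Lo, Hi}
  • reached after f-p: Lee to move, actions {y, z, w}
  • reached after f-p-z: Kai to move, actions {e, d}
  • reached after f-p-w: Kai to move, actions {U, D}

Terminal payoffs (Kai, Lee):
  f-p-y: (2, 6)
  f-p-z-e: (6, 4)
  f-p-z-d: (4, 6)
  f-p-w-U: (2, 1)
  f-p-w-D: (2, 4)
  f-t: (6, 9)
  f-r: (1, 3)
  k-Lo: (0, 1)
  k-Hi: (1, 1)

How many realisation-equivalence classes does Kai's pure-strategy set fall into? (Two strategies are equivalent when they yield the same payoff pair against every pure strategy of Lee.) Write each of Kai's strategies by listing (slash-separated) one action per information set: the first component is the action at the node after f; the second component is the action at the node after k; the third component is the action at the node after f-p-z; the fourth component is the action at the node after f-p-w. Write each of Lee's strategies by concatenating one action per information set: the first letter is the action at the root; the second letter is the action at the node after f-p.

12

Kai has 24 pure strategies: p/Lo/e/U, p/Lo/e/D, p/Lo/d/U, p/Lo/d/D, p/Hi/e/U, p/Hi/e/D, p/Hi/d/U, p/Hi/d/D, t/Lo/e/U, t/Lo/e/D, t/Lo/d/U, t/Lo/d/D, t/Hi/e/U, t/Hi/e/D, t/Hi/d/U, t/Hi/d/D, r/Lo/e/U, r/Lo/e/D, r/Lo/d/U, r/Lo/d/D, r/Hi/e/U, r/Hi/e/D, r/Hi/d/U, r/Hi/d/D. Columns: fy, fz, fw, ky, kz, kw.
{p/Lo/e/U} → row (2,6) (6,4) (2,1) (0,1) (0,1) (0,1)
{p/Lo/e/D} → row (2,6) (6,4) (2,4) (0,1) (0,1) (0,1)
{p/Lo/d/U} → row (2,6) (4,6) (2,1) (0,1) (0,1) (0,1)
{p/Lo/d/D} → row (2,6) (4,6) (2,4) (0,1) (0,1) (0,1)
{p/Hi/e/U} → row (2,6) (6,4) (2,1) (1,1) (1,1) (1,1)
{p/Hi/e/D} → row (2,6) (6,4) (2,4) (1,1) (1,1) (1,1)
{p/Hi/d/U} → row (2,6) (4,6) (2,1) (1,1) (1,1) (1,1)
{p/Hi/d/D} → row (2,6) (4,6) (2,4) (1,1) (1,1) (1,1)
{t/Lo/e/U, t/Lo/e/D, t/Lo/d/U, t/Lo/d/D} → row (6,9) (6,9) (6,9) (0,1) (0,1) (0,1)
{t/Hi/e/U, t/Hi/e/D, t/Hi/d/U, t/Hi/d/D} → row (6,9) (6,9) (6,9) (1,1) (1,1) (1,1)
{r/Lo/e/U, r/Lo/e/D, r/Lo/d/U, r/Lo/d/D} → row (1,3) (1,3) (1,3) (0,1) (0,1) (0,1)
{r/Hi/e/U, r/Hi/e/D, r/Hi/d/U, r/Hi/d/D} → row (1,3) (1,3) (1,3) (1,1) (1,1) (1,1)
That's 12 distinct rows out of 24 strategies.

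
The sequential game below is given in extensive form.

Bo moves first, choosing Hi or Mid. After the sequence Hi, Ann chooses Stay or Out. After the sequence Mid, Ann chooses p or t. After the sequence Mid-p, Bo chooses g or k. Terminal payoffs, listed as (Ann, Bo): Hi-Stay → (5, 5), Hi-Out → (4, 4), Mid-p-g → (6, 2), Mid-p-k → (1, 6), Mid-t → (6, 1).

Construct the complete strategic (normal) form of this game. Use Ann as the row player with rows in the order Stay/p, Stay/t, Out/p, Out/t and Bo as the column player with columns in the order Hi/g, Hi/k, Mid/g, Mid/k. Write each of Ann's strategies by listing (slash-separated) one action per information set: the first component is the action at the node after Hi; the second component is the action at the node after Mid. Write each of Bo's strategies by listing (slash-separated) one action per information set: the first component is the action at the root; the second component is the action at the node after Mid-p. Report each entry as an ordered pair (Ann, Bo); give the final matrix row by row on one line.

           Hi/g     Hi/k    Mid/g    Mid/k
Stay/p    (5,5)    (5,5)    (6,2)    (1,6)
Stay/t    (5,5)    (5,5)    (6,1)    (6,1)
 Out/p    (4,4)    (4,4)    (6,2)    (1,6)
 Out/t    (4,4)    (4,4)    (6,1)    (6,1)

Stay/p: (5,5) (5,5) (6,2) (1,6) | Stay/t: (5,5) (5,5) (6,1) (6,1) | Out/p: (4,4) (4,4) (6,2) (1,6) | Out/t: (4,4) (4,4) (6,1) (6,1)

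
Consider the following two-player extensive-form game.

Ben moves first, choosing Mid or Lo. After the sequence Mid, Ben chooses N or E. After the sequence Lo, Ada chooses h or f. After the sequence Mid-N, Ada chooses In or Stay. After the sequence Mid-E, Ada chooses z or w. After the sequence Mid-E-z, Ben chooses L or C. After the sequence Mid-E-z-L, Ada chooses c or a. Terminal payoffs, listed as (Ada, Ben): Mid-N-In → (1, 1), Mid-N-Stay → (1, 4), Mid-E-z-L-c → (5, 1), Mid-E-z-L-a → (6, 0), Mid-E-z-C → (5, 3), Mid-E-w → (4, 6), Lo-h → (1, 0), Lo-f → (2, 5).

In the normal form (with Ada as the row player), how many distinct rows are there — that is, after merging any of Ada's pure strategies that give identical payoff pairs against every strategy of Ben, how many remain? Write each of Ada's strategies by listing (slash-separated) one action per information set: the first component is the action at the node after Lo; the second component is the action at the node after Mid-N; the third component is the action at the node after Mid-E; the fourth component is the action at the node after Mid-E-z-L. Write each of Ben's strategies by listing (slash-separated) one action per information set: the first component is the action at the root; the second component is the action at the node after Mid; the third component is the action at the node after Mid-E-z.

Ada has 16 pure strategies: h/In/z/c, h/In/z/a, h/In/w/c, h/In/w/a, h/Stay/z/c, h/Stay/z/a, h/Stay/w/c, h/Stay/w/a, f/In/z/c, f/In/z/a, f/In/w/c, f/In/w/a, f/Stay/z/c, f/Stay/z/a, f/Stay/w/c, f/Stay/w/a. Columns: Mid/N/L, Mid/N/C, Mid/E/L, Mid/E/C, Lo/N/L, Lo/N/C, Lo/E/L, Lo/E/C.
{h/In/z/c} → row (1,1) (1,1) (5,1) (5,3) (1,0) (1,0) (1,0) (1,0)
{h/In/z/a} → row (1,1) (1,1) (6,0) (5,3) (1,0) (1,0) (1,0) (1,0)
{h/In/w/c, h/In/w/a} → row (1,1) (1,1) (4,6) (4,6) (1,0) (1,0) (1,0) (1,0)
{h/Stay/z/c} → row (1,4) (1,4) (5,1) (5,3) (1,0) (1,0) (1,0) (1,0)
{h/Stay/z/a} → row (1,4) (1,4) (6,0) (5,3) (1,0) (1,0) (1,0) (1,0)
{h/Stay/w/c, h/Stay/w/a} → row (1,4) (1,4) (4,6) (4,6) (1,0) (1,0) (1,0) (1,0)
{f/In/z/c} → row (1,1) (1,1) (5,1) (5,3) (2,5) (2,5) (2,5) (2,5)
{f/In/z/a} → row (1,1) (1,1) (6,0) (5,3) (2,5) (2,5) (2,5) (2,5)
{f/In/w/c, f/In/w/a} → row (1,1) (1,1) (4,6) (4,6) (2,5) (2,5) (2,5) (2,5)
{f/Stay/z/c} → row (1,4) (1,4) (5,1) (5,3) (2,5) (2,5) (2,5) (2,5)
{f/Stay/z/a} → row (1,4) (1,4) (6,0) (5,3) (2,5) (2,5) (2,5) (2,5)
{f/Stay/w/c, f/Stay/w/a} → row (1,4) (1,4) (4,6) (4,6) (2,5) (2,5) (2,5) (2,5)
That's 12 distinct rows out of 16 strategies.

12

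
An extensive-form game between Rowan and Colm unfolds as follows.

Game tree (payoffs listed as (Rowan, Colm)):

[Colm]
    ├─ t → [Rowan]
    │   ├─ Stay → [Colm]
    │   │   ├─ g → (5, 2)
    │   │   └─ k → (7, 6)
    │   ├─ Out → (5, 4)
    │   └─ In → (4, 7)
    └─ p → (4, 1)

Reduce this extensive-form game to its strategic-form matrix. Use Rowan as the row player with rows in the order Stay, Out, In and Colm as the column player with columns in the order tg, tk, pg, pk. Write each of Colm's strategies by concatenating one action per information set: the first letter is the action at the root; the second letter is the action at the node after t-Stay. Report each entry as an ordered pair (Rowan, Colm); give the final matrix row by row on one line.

           tg       tk       pg       pk
Stay    (5,2)    (7,6)    (4,1)    (4,1)
 Out    (5,4)    (5,4)    (4,1)    (4,1)
  In    (4,7)    (4,7)    (4,1)    (4,1)

Stay: (5,2) (7,6) (4,1) (4,1) | Out: (5,4) (5,4) (4,1) (4,1) | In: (4,7) (4,7) (4,1) (4,1)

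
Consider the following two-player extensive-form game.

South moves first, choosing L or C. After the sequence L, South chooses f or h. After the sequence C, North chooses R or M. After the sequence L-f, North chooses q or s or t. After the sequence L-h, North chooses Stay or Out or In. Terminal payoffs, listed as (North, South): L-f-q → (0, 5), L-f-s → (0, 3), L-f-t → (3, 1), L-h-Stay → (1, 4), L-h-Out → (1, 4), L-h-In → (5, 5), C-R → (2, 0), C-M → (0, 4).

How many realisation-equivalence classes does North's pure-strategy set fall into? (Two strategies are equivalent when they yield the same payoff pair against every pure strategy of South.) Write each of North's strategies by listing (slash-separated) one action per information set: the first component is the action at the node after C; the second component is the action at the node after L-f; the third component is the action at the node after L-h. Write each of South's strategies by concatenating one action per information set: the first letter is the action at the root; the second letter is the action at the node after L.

North has 18 pure strategies: R/q/Stay, R/q/Out, R/q/In, R/s/Stay, R/s/Out, R/s/In, R/t/Stay, R/t/Out, R/t/In, M/q/Stay, M/q/Out, M/q/In, M/s/Stay, M/s/Out, M/s/In, M/t/Stay, M/t/Out, M/t/In. Columns: Lf, Lh, Cf, Ch.
{R/q/Stay, R/q/Out} → row (0,5) (1,4) (2,0) (2,0)
{R/q/In} → row (0,5) (5,5) (2,0) (2,0)
{R/s/Stay, R/s/Out} → row (0,3) (1,4) (2,0) (2,0)
{R/s/In} → row (0,3) (5,5) (2,0) (2,0)
{R/t/Stay, R/t/Out} → row (3,1) (1,4) (2,0) (2,0)
{R/t/In} → row (3,1) (5,5) (2,0) (2,0)
{M/q/Stay, M/q/Out} → row (0,5) (1,4) (0,4) (0,4)
{M/q/In} → row (0,5) (5,5) (0,4) (0,4)
{M/s/Stay, M/s/Out} → row (0,3) (1,4) (0,4) (0,4)
{M/s/In} → row (0,3) (5,5) (0,4) (0,4)
{M/t/Stay, M/t/Out} → row (3,1) (1,4) (0,4) (0,4)
{M/t/In} → row (3,1) (5,5) (0,4) (0,4)
That's 12 distinct rows out of 18 strategies.

12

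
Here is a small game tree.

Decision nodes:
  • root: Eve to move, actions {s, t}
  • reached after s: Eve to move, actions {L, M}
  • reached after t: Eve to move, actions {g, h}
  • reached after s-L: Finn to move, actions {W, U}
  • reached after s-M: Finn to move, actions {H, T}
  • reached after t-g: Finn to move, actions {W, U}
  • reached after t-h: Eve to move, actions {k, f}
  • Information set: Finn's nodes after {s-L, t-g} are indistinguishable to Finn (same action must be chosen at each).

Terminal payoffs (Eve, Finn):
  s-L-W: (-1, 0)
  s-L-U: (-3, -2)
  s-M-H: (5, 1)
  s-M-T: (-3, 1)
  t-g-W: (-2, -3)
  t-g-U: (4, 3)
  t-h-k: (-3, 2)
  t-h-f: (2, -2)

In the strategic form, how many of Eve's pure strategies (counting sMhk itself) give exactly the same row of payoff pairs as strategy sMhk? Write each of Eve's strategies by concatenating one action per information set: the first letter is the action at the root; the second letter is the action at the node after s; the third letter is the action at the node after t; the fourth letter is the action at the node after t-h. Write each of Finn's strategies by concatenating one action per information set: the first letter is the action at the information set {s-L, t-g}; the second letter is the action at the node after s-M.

4

Row for sMhk (columns WH, WT, UH, UT): (5,1) (-3,1) (5,1) (-3,1).
Under sMhk, Eve's choice at the node after t and at the node after t-h can never be reached regardless of what Finn does, so varying those choices leaves every outcome unchanged.
Holding the reachable choices fixed and varying the unreachable ones freely already gives 2 × 2 = 4 equivalent strategies.
No other strategy reproduces this row, so those 4 are the full class: sMgk, sMgf, sMhk, sMhf.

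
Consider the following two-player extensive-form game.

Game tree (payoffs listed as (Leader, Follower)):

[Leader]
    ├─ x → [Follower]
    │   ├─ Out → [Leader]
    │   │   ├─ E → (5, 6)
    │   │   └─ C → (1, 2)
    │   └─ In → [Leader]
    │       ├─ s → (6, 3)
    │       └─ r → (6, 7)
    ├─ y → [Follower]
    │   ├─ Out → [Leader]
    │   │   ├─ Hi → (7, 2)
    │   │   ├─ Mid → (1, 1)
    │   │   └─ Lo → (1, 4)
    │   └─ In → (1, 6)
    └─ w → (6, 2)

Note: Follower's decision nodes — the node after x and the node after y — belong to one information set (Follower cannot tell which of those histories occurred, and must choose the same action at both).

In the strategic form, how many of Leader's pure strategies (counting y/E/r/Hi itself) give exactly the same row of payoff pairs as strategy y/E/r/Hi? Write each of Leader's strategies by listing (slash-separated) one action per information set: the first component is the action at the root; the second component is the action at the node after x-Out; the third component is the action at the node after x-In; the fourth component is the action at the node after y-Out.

Row for y/E/r/Hi (columns Out, In): (7,2) (1,6).
Under y/E/r/Hi, Leader's choice at the node after x-Out and at the node after x-In can never be reached regardless of what Follower does, so varying those choices leaves every outcome unchanged.
Holding the reachable choices fixed and varying the unreachable ones freely already gives 2 × 2 = 4 equivalent strategies.
No other strategy reproduces this row, so those 4 are the full class: y/E/s/Hi, y/E/r/Hi, y/C/s/Hi, y/C/r/Hi.

4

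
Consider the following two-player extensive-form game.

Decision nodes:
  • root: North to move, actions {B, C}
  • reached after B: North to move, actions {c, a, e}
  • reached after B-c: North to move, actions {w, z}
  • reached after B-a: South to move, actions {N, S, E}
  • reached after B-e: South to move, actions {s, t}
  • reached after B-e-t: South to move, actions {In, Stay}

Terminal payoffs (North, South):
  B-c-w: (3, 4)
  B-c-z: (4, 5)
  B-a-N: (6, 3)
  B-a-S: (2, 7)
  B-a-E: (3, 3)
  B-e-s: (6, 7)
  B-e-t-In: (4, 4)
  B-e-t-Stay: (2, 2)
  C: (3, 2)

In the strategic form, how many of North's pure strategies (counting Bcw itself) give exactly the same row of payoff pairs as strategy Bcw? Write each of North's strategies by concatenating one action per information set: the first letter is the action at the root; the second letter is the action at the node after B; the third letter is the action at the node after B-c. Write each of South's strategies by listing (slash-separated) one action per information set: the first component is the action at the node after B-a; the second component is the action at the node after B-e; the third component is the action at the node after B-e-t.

1

Row for Bcw (columns N/s/In, N/s/Stay, N/t/In, N/t/Stay, S/s/In, S/s/Stay, S/t/In, S/t/Stay, E/s/In, E/s/Stay, E/t/In, E/t/Stay): (3,4) (3,4) (3,4) (3,4) (3,4) (3,4) (3,4) (3,4) (3,4) (3,4) (3,4) (3,4).
Every one of North's information sets is on the play path for some reply by South when North follows Bcw.
Changing the action at any of them therefore changes at least one column, so only Bcw itself gives this row.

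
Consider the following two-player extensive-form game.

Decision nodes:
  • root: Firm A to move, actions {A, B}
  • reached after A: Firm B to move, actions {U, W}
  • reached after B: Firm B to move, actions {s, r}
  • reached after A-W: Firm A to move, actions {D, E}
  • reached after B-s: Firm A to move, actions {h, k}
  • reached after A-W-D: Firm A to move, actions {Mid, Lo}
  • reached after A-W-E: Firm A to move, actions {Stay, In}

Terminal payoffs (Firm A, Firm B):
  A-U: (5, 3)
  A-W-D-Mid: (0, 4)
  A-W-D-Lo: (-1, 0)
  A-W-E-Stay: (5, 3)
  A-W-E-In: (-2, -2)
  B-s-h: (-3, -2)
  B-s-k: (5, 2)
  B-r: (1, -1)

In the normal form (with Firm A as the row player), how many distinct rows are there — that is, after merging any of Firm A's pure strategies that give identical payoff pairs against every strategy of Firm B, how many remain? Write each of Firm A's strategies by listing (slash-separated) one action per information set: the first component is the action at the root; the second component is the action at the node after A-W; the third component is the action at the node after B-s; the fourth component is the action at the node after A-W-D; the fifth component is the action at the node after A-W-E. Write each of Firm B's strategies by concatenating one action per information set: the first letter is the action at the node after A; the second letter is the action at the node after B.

6

Firm A has 32 pure strategies: A/D/h/Mid/Stay, A/D/h/Mid/In, A/D/h/Lo/Stay, A/D/h/Lo/In, A/D/k/Mid/Stay, A/D/k/Mid/In, A/D/k/Lo/Stay, A/D/k/Lo/In, A/E/h/Mid/Stay, A/E/h/Mid/In, A/E/h/Lo/Stay, A/E/h/Lo/In, A/E/k/Mid/Stay, A/E/k/Mid/In, A/E/k/Lo/Stay, A/E/k/Lo/In, B/D/h/Mid/Stay, B/D/h/Mid/In, B/D/h/Lo/Stay, B/D/h/Lo/In, B/D/k/Mid/Stay, B/D/k/Mid/In, B/D/k/Lo/Stay, B/D/k/Lo/In, B/E/h/Mid/Stay, B/E/h/Mid/In, B/E/h/Lo/Stay, B/E/h/Lo/In, B/E/k/Mid/Stay, B/E/k/Mid/In, B/E/k/Lo/Stay, B/E/k/Lo/In. Columns: Us, Ur, Ws, Wr.
{A/D/h/Mid/Stay, A/D/h/Mid/In, A/D/k/Mid/Stay, A/D/k/Mid/In} → row (5,3) (5,3) (0,4) (0,4)
{A/D/h/Lo/Stay, A/D/h/Lo/In, A/D/k/Lo/Stay, A/D/k/Lo/In} → row (5,3) (5,3) (-1,0) (-1,0)
{A/E/h/Mid/Stay, A/E/h/Lo/Stay, A/E/k/Mid/Stay, A/E/k/Lo/Stay} → row (5,3) (5,3) (5,3) (5,3)
{A/E/h/Mid/In, A/E/h/Lo/In, A/E/k/Mid/In, A/E/k/Lo/In} → row (5,3) (5,3) (-2,-2) (-2,-2)
{B/D/h/Mid/Stay, B/D/h/Mid/In, B/D/h/Lo/Stay, B/D/h/Lo/In, B/E/h/Mid/Stay, B/E/h/Mid/In, B/E/h/Lo/Stay, B/E/h/Lo/In} → row (-3,-2) (1,-1) (-3,-2) (1,-1)
{B/D/k/Mid/Stay, B/D/k/Mid/In, B/D/k/Lo/Stay, B/D/k/Lo/In, B/E/k/Mid/Stay, B/E/k/Mid/In, B/E/k/Lo/Stay, B/E/k/Lo/In} → row (5,2) (1,-1) (5,2) (1,-1)
That's 6 distinct rows out of 32 strategies.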